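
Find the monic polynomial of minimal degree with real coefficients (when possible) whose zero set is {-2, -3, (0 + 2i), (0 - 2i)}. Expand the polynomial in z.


The polynomial is p(z) = ∏_{α ∈ S} (z − α), where S = {-2, -3, (0 + 2i), (0 - 2i)}.
Expanding the product yields: p(z) = z^4 + 5·z^3 + 10·z^2 + 20·z + 24.
Note conjugate pairs combine to real quadratics: (z − (0+2i))(z − (0−2i)) = z² + 4.
The resulting polynomial has degree 4 and real coefficients as required.

p(z) = z^4 + 5·z^3 + 10·z^2 + 20·z + 24.


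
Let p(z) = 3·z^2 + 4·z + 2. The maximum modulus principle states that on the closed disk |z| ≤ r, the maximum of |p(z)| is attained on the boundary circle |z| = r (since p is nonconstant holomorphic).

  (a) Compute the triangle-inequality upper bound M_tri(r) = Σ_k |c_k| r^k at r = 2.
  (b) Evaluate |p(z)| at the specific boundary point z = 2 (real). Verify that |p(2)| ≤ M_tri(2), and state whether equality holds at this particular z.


Coefficients: c_0 = 2, c_1 = 4, c_2 = 3. Radius r = 2.
Part (a). Triangle bound: M_tri(r) = Σ_k |c_k| r^k
  = |2|·2^0 + |4|·2^1 + |3|·2^2
  = 2 + 8 + 12 = 22.
This bounds M(r) := max_{|z|=r} |p(z)| from above; equality holds iff all terms c_k z^k can be made to align in phase at a single z on |z|=r.
Part (b). At z = 2 (real, on the circle |z| = r):
  p(2) = (2)·2^0 + (4)·2^1 + (3)·2^2 = 22.
  |p(2)| = 22.
Since all nonzero coefficients share the same sign, |p(2)| = 22 = M_tri(2); the triangle bound is attained at z = 2, so in fact M(r) = 22.

M_tri(2) = 22; |p(2)| = 22; equality at z=2: yes.


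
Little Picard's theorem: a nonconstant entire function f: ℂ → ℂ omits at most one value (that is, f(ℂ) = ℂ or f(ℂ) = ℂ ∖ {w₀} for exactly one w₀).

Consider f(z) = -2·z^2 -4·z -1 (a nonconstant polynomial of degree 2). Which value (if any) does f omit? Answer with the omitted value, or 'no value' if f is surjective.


Little Picard bounds the complement of f(ℂ) to at most one point.
For every w ∈ ℂ, the equation p(z) − w = 0 is a nonconstant polynomial in z and hence has at least one root by the fundamental theorem of algebra. So p is surjective onto ℂ, omitting no value.

Omitted value: no value.


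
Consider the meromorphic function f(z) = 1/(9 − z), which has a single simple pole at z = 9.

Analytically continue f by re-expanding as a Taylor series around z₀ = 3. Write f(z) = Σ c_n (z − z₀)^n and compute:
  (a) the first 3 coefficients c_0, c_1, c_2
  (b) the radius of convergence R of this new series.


Let w = z − z₀, so z = z₀ + w.
Then 9 − z = 9 − (z₀ + w) = (9 − z₀) − w = 6 − w.
f(z) = 1/(6 − w) = (1/(6)) · 1/(1 − w/(6)) = Σ_{n≥0} w^n / (6)^(n+1).
So c_n = 1/(6)^(n+1):
  c_0 = 1/(6)^1 = 1/6.
  c_1 = 1/(6)^2 = 1/36.
  c_2 = 1/(6)^3 = 1/216.
The series is valid for |w/d| < 1, i.e. |z − z₀| < |d|.
Radius of convergence: R = |9 − z₀| = |6| = 6 (distance from z₀ to the singularity z = 9).

c_0 = 1/6, c_1 = 1/36, c_2 = 1/216; R = 6.


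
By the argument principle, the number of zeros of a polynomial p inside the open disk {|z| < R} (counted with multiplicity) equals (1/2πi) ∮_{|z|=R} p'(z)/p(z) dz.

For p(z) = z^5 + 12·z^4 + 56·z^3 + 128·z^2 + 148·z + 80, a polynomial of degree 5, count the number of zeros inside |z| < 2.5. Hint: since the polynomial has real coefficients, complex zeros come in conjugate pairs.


The zeros of p are: (-1 + 1i), (-1 - 1i), -4, (-3 + 1i), (-3 - 1i).
Their magnitudes are: 1.414, 1.414, 4, 3.162, 3.162.
Zeros with |z| < R = 2.5: (-1 + 1i), (-1 - 1i).
Count = 2.
By the argument principle, (1/2πi) ∮_{|z|=R} p'(z)/p(z) dz equals exactly this count.

Number of zeros inside |z| < 2.5: 2.


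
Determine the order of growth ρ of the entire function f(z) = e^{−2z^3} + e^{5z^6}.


Each summand is entire of order 3 and 6 respectively (as in the single-exponential case). The order of a sum is at most the max of the orders, so ρ ≤ 6. For the lower bound: on |z|=r choose arg z so that 5z^6 is real positive; then |e^{5z^6}| = e^{5r^6} while |e^{-2z^3}| ≤ e^{2r^3} = o(e^{5r^6}). So |f| ≥ e^{5r^6}(1 − o(1)) and ρ ≥ 6. Hence ρ = max(3, 6) = 6.
Therefore ρ = 6.

Order ρ = 6.


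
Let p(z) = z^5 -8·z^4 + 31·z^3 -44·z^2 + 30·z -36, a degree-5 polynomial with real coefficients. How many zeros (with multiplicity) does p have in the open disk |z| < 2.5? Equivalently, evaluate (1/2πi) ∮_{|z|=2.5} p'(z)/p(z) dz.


The zeros of p are: (0 + 1i), (0 - 1i), 2, (3 + 3i), (3 - 3i).
Their magnitudes are: 1, 1, 2, 4.243, 4.243.
Zeros with |z| < R = 2.5: (0 + 1i), (0 - 1i), 2.
Count = 3.
By the argument principle, (1/2πi) ∮_{|z|=R} p'(z)/p(z) dz equals exactly this count.

Number of zeros inside |z| < 2.5: 3.


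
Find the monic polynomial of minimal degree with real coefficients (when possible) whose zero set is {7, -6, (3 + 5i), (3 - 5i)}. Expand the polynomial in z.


The polynomial is p(z) = ∏_{α ∈ S} (z − α), where S = {7, -6, (3 + 5i), (3 - 5i)}.
Expanding the product yields: p(z) = z^4 -7·z^3 -2·z^2 + 218·z -1428.
Note conjugate pairs combine to real quadratics: (z − (3+5i))(z − (3−5i)) = z² − 6z + 34.
The resulting polynomial has degree 4 and real coefficients as required.

p(z) = z^4 -7·z^3 -2·z^2 + 218·z -1428.


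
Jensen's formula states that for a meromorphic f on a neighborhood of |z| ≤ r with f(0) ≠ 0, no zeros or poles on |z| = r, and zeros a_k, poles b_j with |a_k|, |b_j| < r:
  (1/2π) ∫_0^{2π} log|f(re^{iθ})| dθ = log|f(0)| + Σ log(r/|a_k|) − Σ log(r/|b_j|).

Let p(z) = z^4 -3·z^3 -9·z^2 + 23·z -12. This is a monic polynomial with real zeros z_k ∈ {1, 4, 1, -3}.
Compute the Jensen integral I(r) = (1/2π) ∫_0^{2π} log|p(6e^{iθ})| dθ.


Zeros: -3, 1, 1, 4; r = 6.
Inside |z| < r: -3, 1, 1, 4. Outside (|z| ≥ r): ∅.
p(0) = -12, so log|p(0)| = log(12) = 2.4849.
Apply Jensen: I(r) = log|p(0)| + Σ_k log(r/|z_k|), summed over zeros inside |z| < r.
  log(r/|z_k|) for z_k = 1: log(6/1) = 1.7918
  log(r/|z_k|) for z_k = 4: log(6/4) = 0.4055
  log(r/|z_k|) for z_k = 1: log(6/1) = 1.7918
  log(r/|z_k|) for z_k = -3: log(6/3) = 0.6931
Sum over inside zeros: 4.6821.
I(r) = log|p(0)| + (inside sum) = 2.4849 + 4.6821 = 7.1670.
Closed form (all zeros inside, monic): I(r) = n·log(r) = 4·log(6) = 7.1670. ✓

I(r) ≈ 7.1670.


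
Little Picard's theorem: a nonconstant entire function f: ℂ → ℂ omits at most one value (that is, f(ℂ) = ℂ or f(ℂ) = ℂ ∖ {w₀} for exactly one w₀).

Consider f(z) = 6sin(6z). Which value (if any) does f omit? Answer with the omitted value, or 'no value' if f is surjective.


Little Picard bounds the complement of f(ℂ) to at most one point.
sin is entire and surjective onto ℂ: for every w ∈ ℂ, sin(ζ) = w has a solution ζ ∈ ℂ (e.g., via the complex inverse arcsin). With ζ = 6z this gives z = ζ/(6). Then 6·sin(6z) takes every value in 6·ℂ = ℂ, and adding 0 is a bijection of ℂ. So f is surjective and omits no value. (Note: only on the real line is sin bounded by [−1, 1].)

Omitted value: no value.


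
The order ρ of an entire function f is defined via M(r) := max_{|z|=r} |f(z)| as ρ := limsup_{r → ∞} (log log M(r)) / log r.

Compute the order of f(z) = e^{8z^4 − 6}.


|e^{8z^4 − 6}| = e^{Re(8·z^4) + -6} ≤ e^{8|z|^4 + -6} = e^{8r^4 + -6} on |z| = r, so ρ ≤ 4. Choosing z on |z|=r so that 8·z^4 is real positive (always possible by picking arg z appropriately) gives |f(z)| = e^{8r^4 + -6}, matching the bound. The additive constant -6 does not affect log log M(r) ~ 4·log r. Hence ρ = 4.
Therefore ρ = 4.

Order ρ = 4.


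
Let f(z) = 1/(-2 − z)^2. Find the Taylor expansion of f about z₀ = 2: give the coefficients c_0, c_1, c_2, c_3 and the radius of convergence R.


Let w = z − z₀, so z = z₀ + w.
Then -2 − z = -2 − (z₀ + w) = (-2 − z₀) − w = -4 − w.
f(z) = 1/(-4 − w)^2 = (1/(-4)^2) · (1 − w/(-4))^{−2}.
By the binomial series (1−u)^{−2} = Σ_{n≥0} C(n+1, 1) u^n for |u|<1, with u = w/(-4):
  c_n = C(n+1, 1) / (-4)^(n+2).
  c_0 = 1/(-4)^2 = 1/16.
  c_1 = 2/(-4)^3 = -1/32.
  c_2 = 3/(-4)^4 = 3/256.
  c_3 = 4/(-4)^5 = -1/256.
The series is valid for |w/d| < 1, i.e. |z − z₀| < |d|.
Radius of convergence: R = |-2 − z₀| = |-4| = 4 (distance from z₀ to the singularity z = -2).

c_0 = 1/16, c_1 = -1/32, c_2 = 3/256, c_3 = -1/256; R = 4.


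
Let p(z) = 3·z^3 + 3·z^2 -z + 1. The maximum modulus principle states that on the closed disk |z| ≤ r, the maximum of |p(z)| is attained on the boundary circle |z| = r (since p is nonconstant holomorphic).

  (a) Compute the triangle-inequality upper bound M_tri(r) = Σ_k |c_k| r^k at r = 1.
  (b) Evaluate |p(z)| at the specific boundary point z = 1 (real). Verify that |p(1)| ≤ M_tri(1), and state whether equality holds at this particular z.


Coefficients: c_0 = 1, c_1 = -1, c_2 = 3, c_3 = 3. Radius r = 1.
Part (a). Triangle bound: M_tri(r) = Σ_k |c_k| r^k
  = |1|·1^0 + |-1|·1^1 + |3|·1^2 + |3|·1^3
  = 1 + 1 + 3 + 3 = 8.
This bounds M(r) := max_{|z|=r} |p(z)| from above; equality holds iff all terms c_k z^k can be made to align in phase at a single z on |z|=r.
Part (b). At z = 1 (real, on the circle |z| = r):
  p(1) = (1)·1^0 + (-1)·1^1 + (3)·1^2 + (3)·1^3 = 6.
  |p(1)| = 6.
Check: |p(1)| = 6 ≤ 8 = M_tri(1). ✓ Equality does not hold at z = 1 (the coefficients have mixed signs, so the terms do not all align in phase there).

M_tri(1) = 8; |p(1)| = 6; equality at z=1: no.


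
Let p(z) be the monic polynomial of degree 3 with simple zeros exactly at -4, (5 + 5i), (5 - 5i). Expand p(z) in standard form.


The polynomial is p(z) = ∏_{α ∈ S} (z − α), where S = {-4, (5 + 5i), (5 - 5i)}.
Expanding the product yields: p(z) = z^3 -6·z^2 + 10·z + 200.
Note conjugate pairs combine to real quadratics: (z − (5+5i))(z − (5−5i)) = z² − 10z + 50.
The resulting polynomial has degree 3 and real coefficients as required.

p(z) = z^3 -6·z^2 + 10·z + 200.


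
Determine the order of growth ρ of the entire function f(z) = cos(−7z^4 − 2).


Write cos(w) = (e^{iw} ± e^{−iw})/(2 or 2i), so |cos(w)| ≤ e^{|w|}. With w = −7z^4 − 2, |w| ≤ 7r^4 + 2 on |z|=r, giving M(r) ≤ e^{7r^4 + 2} and ρ ≤ 4. For the lower bound, choose z on |z|=r with -7z^4 purely imaginary of modulus 7r^4; then |cos(−7z^4 − 2)| grows like e^{7r^4}/2, so ρ ≥ 4. Hence ρ = 4.
Therefore ρ = 4.

Order ρ = 4.


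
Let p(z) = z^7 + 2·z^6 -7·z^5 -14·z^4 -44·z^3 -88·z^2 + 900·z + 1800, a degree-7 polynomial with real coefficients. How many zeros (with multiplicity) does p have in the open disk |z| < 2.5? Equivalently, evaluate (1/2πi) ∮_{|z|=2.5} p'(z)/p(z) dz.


The zeros of p are: (0 + 3i), (0 - 3i), (3 + 1i), (3 - 1i), -2, (-3 + 1i), (-3 - 1i).
Their magnitudes are: 3, 3, 3.162, 3.162, 2, 3.162, 3.162.
Zeros with |z| < R = 2.5: -2.
Count = 1.
By the argument principle, (1/2πi) ∮_{|z|=R} p'(z)/p(z) dz equals exactly this count.

Number of zeros inside |z| < 2.5: 1.


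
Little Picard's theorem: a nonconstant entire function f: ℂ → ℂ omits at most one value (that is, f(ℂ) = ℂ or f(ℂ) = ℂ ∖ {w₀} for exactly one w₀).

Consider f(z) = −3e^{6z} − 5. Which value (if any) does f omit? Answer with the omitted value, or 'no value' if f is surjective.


Little Picard bounds the complement of f(ℂ) to at most one point.
e^{6z} is never zero on ℂ, so -3·e^{6z} takes every value in ℂ ∖ {0}. Adding -5 shifts the range to ℂ ∖ {-5}. Thus f omits exactly the value -5.

Omitted value: -5.


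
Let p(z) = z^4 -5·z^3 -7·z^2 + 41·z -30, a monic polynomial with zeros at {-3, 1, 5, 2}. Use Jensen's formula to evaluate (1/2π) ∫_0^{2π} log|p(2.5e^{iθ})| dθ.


Zeros: -3, 1, 2, 5; r = 2.5.
Inside |z| < r: 1, 2. Outside (|z| ≥ r): -3, 5.
p(0) = -30, so log|p(0)| = log(30) = 3.4012.
Apply Jensen: I(r) = log|p(0)| + Σ_k log(r/|z_k|), summed over zeros inside |z| < r.
  log(r/|z_k|) for z_k = 1: log(2.5/1) = 0.9163
  log(r/|z_k|) for z_k = 2: log(2.5/2) = 0.2231
  Outside zeros (-3, 5) contribute nothing to the Jensen sum.
Sum over inside zeros: 1.1394.
I(r) = log|p(0)| + (inside sum) = 3.4012 + 1.1394 = 4.5406.
Note: since some zeros are outside |z| ≤ r, the simplified n·log(r) form does NOT apply — only the inside zeros contribute.

I(r) ≈ 4.5406.


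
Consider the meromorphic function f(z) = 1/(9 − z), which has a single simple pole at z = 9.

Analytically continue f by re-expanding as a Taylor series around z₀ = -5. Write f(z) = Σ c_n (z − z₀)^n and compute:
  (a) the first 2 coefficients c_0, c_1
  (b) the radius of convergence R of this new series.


Let w = z − z₀, so z = z₀ + w.
Then 9 − z = 9 − (z₀ + w) = (9 − z₀) − w = 14 − w.
f(z) = 1/(14 − w) = (1/(14)) · 1/(1 − w/(14)) = Σ_{n≥0} w^n / (14)^(n+1).
So c_n = 1/(14)^(n+1):
  c_0 = 1/(14)^1 = 1/14.
  c_1 = 1/(14)^2 = 1/196.
The series is valid for |w/d| < 1, i.e. |z − z₀| < |d|.
Radius of convergence: R = |9 − z₀| = |14| = 14 (distance from z₀ to the singularity z = 9).

c_0 = 1/14, c_1 = 1/196; R = 14.


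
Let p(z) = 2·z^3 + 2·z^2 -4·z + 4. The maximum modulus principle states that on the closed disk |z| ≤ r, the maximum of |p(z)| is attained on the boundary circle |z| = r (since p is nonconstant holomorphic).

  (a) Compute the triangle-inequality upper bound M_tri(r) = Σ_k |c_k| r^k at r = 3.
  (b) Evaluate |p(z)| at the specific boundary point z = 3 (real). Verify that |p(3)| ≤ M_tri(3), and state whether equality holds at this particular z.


Coefficients: c_0 = 4, c_1 = -4, c_2 = 2, c_3 = 2. Radius r = 3.
Part (a). Triangle bound: M_tri(r) = Σ_k |c_k| r^k
  = |4|·3^0 + |-4|·3^1 + |2|·3^2 + |2|·3^3
  = 4 + 12 + 18 + 54 = 88.
This bounds M(r) := max_{|z|=r} |p(z)| from above; equality holds iff all terms c_k z^k can be made to align in phase at a single z on |z|=r.
Part (b). At z = 3 (real, on the circle |z| = r):
  p(3) = (4)·3^0 + (-4)·3^1 + (2)·3^2 + (2)·3^3 = 64.
  |p(3)| = 64.
Check: |p(3)| = 64 ≤ 88 = M_tri(3). ✓ Equality does not hold at z = 3 (the coefficients have mixed signs, so the terms do not all align in phase there).

M_tri(3) = 88; |p(3)| = 64; equality at z=3: no.


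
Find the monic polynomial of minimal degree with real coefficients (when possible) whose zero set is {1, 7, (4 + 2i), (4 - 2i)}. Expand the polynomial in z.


The polynomial is p(z) = ∏_{α ∈ S} (z − α), where S = {1, 7, (4 + 2i), (4 - 2i)}.
Expanding the product yields: p(z) = z^4 -16·z^3 + 91·z^2 -216·z + 140.
Note conjugate pairs combine to real quadratics: (z − (4+2i))(z − (4−2i)) = z² − 8z + 20.
The resulting polynomial has degree 4 and real coefficients as required.

p(z) = z^4 -16·z^3 + 91·z^2 -216·z + 140.


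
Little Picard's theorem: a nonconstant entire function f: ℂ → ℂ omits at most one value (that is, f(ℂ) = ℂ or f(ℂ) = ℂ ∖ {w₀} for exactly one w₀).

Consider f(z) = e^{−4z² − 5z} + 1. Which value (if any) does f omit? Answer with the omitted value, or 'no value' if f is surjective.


Little Picard bounds the complement of f(ℂ) to at most one point.
The exponent g(z) = −4z² − 5z is a nonconstant polynomial, hence surjective onto ℂ. So e^{g(z)} takes every value in {e^w : w ∈ ℂ} = ℂ ∖ {0}. Adding 1 shifts the range to ℂ ∖ {1}. f omits exactly 1.

Omitted value: 1.


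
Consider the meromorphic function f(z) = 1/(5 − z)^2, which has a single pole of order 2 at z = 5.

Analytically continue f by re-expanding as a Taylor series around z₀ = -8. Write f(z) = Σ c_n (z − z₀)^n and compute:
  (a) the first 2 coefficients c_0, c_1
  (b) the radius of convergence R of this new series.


Let w = z − z₀, so z = z₀ + w.
Then 5 − z = 5 − (z₀ + w) = (5 − z₀) − w = 13 − w.
f(z) = 1/(13 − w)^2 = (1/(13)^2) · (1 − w/(13))^{−2}.
By the binomial series (1−u)^{−2} = Σ_{n≥0} C(n+1, 1) u^n for |u|<1, with u = w/(13):
  c_n = C(n+1, 1) / (13)^(n+2).
  c_0 = 1/(13)^2 = 1/169.
  c_1 = 2/(13)^3 = 2/2197.
The series is valid for |w/d| < 1, i.e. |z − z₀| < |d|.
Radius of convergence: R = |5 − z₀| = |13| = 13 (distance from z₀ to the singularity z = 5).

c_0 = 1/169, c_1 = 2/2197; R = 13.


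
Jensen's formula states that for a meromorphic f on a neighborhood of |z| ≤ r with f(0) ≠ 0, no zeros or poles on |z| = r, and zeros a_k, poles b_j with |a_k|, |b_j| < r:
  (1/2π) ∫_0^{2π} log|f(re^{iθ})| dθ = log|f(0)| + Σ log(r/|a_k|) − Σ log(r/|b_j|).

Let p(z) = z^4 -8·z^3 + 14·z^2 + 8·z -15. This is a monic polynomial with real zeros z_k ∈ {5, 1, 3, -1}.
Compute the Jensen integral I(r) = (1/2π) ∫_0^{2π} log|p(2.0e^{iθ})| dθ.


Zeros: -1, 1, 3, 5; r = 2.0.
Inside |z| < r: -1, 1. Outside (|z| ≥ r): 3, 5.
p(0) = -15, so log|p(0)| = log(15) = 2.7081.
Apply Jensen: I(r) = log|p(0)| + Σ_k log(r/|z_k|), summed over zeros inside |z| < r.
  log(r/|z_k|) for z_k = 1: log(2.0/1) = 0.6931
  log(r/|z_k|) for z_k = -1: log(2.0/1) = 0.6931
  Outside zeros (3, 5) contribute nothing to the Jensen sum.
Sum over inside zeros: 1.3863.
I(r) = log|p(0)| + (inside sum) = 2.7081 + 1.3863 = 4.0943.
Note: since some zeros are outside |z| ≤ r, the simplified n·log(r) form does NOT apply — only the inside zeros contribute.

I(r) ≈ 4.0943.


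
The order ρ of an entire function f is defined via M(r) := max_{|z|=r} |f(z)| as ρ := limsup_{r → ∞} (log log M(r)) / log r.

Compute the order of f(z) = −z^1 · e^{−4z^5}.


M(r) = max_{|z|=r} |-1|·|z|^1·|e^{−4z^5}| = 1·r^1 · e^{4r^5} (the factors attain their maxima compatibly on |z|=r). Then log M(r) = log 1 + 1·log r + 4r^5, dominated by the last term, so log log M(r) ~ 5·log r. The polynomial factor -1z^1 contributes only a log r term and does not affect the order. ρ = 5.
Therefore ρ = 5.

Order ρ = 5.


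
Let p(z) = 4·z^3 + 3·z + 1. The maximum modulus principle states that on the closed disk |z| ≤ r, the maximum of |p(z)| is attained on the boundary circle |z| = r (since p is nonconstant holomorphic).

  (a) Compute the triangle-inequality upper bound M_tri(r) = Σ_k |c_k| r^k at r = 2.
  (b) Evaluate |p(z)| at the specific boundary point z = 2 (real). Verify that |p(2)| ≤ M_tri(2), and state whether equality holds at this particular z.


Coefficients: c_0 = 1, c_1 = 3, c_2 = 0, c_3 = 4. Radius r = 2.
Part (a). Triangle bound: M_tri(r) = Σ_k |c_k| r^k
  = |1|·2^0 + |3|·2^1 + |0|·2^2 + |4|·2^3
  = 1 + 6 + 0 + 32 = 39.
This bounds M(r) := max_{|z|=r} |p(z)| from above; equality holds iff all terms c_k z^k can be made to align in phase at a single z on |z|=r.
Part (b). At z = 2 (real, on the circle |z| = r):
  p(2) = (1)·2^0 + (3)·2^1 + (0)·2^2 + (4)·2^3 = 39.
  |p(2)| = 39.
Since all nonzero coefficients share the same sign, |p(2)| = 39 = M_tri(2); the triangle bound is attained at z = 2, so in fact M(r) = 39.

M_tri(2) = 39; |p(2)| = 39; equality at z=2: yes.


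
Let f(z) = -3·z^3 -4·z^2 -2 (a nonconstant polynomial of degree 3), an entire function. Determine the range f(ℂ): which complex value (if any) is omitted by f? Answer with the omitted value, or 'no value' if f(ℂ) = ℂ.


Little Picard bounds the complement of f(ℂ) to at most one point.
For every w ∈ ℂ, the equation p(z) − w = 0 is a nonconstant polynomial in z and hence has at least one root by the fundamental theorem of algebra. So p is surjective onto ℂ, omitting no value.

Omitted value: no value.


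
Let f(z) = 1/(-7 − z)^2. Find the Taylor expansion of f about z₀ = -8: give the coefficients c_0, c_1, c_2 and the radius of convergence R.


Let w = z − z₀, so z = z₀ + w.
Then -7 − z = -7 − (z₀ + w) = (-7 − z₀) − w = 1 − w.
f(z) = 1/(1 − w)^2 = (1/(1)^2) · (1 − w/(1))^{−2}.
By the binomial series (1−u)^{−2} = Σ_{n≥0} C(n+1, 1) u^n for |u|<1, with u = w/(1):
  c_n = C(n+1, 1) / (1)^(n+2).
  c_0 = 1/(1)^2 = 1.
  c_1 = 2/(1)^3 = 2.
  c_2 = 3/(1)^4 = 3.
The series is valid for |w/d| < 1, i.e. |z − z₀| < |d|.
Radius of convergence: R = |-7 − z₀| = |1| = 1 (distance from z₀ to the singularity z = -7).

c_0 = 1, c_1 = 2, c_2 = 3; R = 1.


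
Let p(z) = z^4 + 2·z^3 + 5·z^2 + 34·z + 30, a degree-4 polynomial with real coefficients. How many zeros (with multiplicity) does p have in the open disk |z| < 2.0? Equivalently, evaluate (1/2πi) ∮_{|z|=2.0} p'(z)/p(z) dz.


The zeros of p are: (1 + 3i), (1 - 3i), -3, -1.
Their magnitudes are: 3.162, 3.162, 3, 1.
Zeros with |z| < R = 2.0: -1.
Count = 1.
By the argument principle, (1/2πi) ∮_{|z|=R} p'(z)/p(z) dz equals exactly this count.

Number of zeros inside |z| < 2.0: 1.


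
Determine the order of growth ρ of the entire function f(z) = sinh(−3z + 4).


sinh(w) is a linear combination of e^{iw} and e^{−iw} (or e^w, e^{−w} in the hyperbolic case), so |sinh(w)| ≤ e^{|w|}. With w = −3z + 4, |w| ≤ 3|z| + 4 = 3r + 4 on |z| = r, giving M(r) ≤ e^{3r + 4}, so ρ ≤ 1. On a suitable ray (z = it for sin/cos; z = t for sinh/cosh, t real → ∞), |sinh(−3z + 4)| grows like e^{3|t|}/2, so ρ ≥ 1. Hence ρ = 1.
Therefore ρ = 1.

Order ρ = 1.


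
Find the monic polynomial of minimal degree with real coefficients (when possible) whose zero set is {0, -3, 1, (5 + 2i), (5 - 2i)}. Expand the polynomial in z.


The polynomial is p(z) = ∏_{α ∈ S} (z − α), where S = {0, -3, 1, (5 + 2i), (5 - 2i)}.
Expanding the product yields: p(z) = z^5 -8·z^4 + 6·z^3 + 88·z^2 -87·z.
Note conjugate pairs combine to real quadratics: (z − (5+2i))(z − (5−2i)) = z² − 10z + 29.
The resulting polynomial has degree 5 and real coefficients as required.

p(z) = z^5 -8·z^4 + 6·z^3 + 88·z^2 -87·z.


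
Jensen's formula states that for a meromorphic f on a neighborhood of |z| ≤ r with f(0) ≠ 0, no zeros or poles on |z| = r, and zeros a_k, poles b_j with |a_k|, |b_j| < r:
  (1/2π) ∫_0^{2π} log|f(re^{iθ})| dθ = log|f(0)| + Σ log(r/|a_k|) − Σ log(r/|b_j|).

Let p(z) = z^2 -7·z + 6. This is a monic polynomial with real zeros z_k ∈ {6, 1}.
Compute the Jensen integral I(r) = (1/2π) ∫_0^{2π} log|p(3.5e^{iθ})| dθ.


Zeros: 1, 6; r = 3.5.
Inside |z| < r: 1. Outside (|z| ≥ r): 6.
p(0) = 6, so log|p(0)| = log(6) = 1.7918.
Apply Jensen: I(r) = log|p(0)| + Σ_k log(r/|z_k|), summed over zeros inside |z| < r.
  log(r/|z_k|) for z_k = 1: log(3.5/1) = 1.2528
  Outside zeros (6) contribute nothing to the Jensen sum.
Sum over inside zeros: 1.2528.
I(r) = log|p(0)| + (inside sum) = 1.7918 + 1.2528 = 3.0445.
Note: since some zeros are outside |z| ≤ r, the simplified n·log(r) form does NOT apply — only the inside zeros contribute.

I(r) ≈ 3.0445.


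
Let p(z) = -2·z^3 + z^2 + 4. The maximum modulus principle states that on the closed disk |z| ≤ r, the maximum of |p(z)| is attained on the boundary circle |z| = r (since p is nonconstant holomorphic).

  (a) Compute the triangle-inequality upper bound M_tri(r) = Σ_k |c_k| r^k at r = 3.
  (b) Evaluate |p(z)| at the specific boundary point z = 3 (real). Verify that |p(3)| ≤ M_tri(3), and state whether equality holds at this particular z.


Coefficients: c_0 = 4, c_1 = 0, c_2 = 1, c_3 = -2. Radius r = 3.
Part (a). Triangle bound: M_tri(r) = Σ_k |c_k| r^k
  = |4|·3^0 + |0|·3^1 + |1|·3^2 + |-2|·3^3
  = 4 + 0 + 9 + 54 = 67.
This bounds M(r) := max_{|z|=r} |p(z)| from above; equality holds iff all terms c_k z^k can be made to align in phase at a single z on |z|=r.
Part (b). At z = 3 (real, on the circle |z| = r):
  p(3) = (4)·3^0 + (0)·3^1 + (1)·3^2 + (-2)·3^3 = -41.
  |p(3)| = 41.
Check: |p(3)| = 41 ≤ 67 = M_tri(3). ✓ Equality does not hold at z = 3 (the coefficients have mixed signs, so the terms do not all align in phase there).

M_tri(3) = 67; |p(3)| = 41; equality at z=3: no.


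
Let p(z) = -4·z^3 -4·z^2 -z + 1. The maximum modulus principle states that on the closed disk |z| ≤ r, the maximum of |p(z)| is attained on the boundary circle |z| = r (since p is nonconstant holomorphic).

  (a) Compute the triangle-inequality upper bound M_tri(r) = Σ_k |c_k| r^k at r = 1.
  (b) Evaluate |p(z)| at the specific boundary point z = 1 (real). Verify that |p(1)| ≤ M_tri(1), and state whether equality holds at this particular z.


Coefficients: c_0 = 1, c_1 = -1, c_2 = -4, c_3 = -4. Radius r = 1.
Part (a). Triangle bound: M_tri(r) = Σ_k |c_k| r^k
  = |1|·1^0 + |-1|·1^1 + |-4|·1^2 + |-4|·1^3
  = 1 + 1 + 4 + 4 = 10.
This bounds M(r) := max_{|z|=r} |p(z)| from above; equality holds iff all terms c_k z^k can be made to align in phase at a single z on |z|=r.
Part (b). At z = 1 (real, on the circle |z| = r):
  p(1) = (1)·1^0 + (-1)·1^1 + (-4)·1^2 + (-4)·1^3 = -8.
  |p(1)| = 8.
Check: |p(1)| = 8 ≤ 10 = M_tri(1). ✓ Equality does not hold at z = 1 (the coefficients have mixed signs, so the terms do not all align in phase there).

M_tri(1) = 10; |p(1)| = 8; equality at z=1: no.


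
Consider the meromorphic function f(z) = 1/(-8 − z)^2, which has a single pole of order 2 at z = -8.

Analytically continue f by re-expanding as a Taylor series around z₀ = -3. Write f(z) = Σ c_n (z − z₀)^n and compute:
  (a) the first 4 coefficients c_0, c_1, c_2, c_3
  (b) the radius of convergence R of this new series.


Let w = z − z₀, so z = z₀ + w.
Then -8 − z = -8 − (z₀ + w) = (-8 − z₀) − w = -5 − w.
f(z) = 1/(-5 − w)^2 = (1/(-5)^2) · (1 − w/(-5))^{−2}.
By the binomial series (1−u)^{−2} = Σ_{n≥0} C(n+1, 1) u^n for |u|<1, with u = w/(-5):
  c_n = C(n+1, 1) / (-5)^(n+2).
  c_0 = 1/(-5)^2 = 1/25.
  c_1 = 2/(-5)^3 = -2/125.
  c_2 = 3/(-5)^4 = 3/625.
  c_3 = 4/(-5)^5 = -4/3125.
The series is valid for |w/d| < 1, i.e. |z − z₀| < |d|.
Radius of convergence: R = |-8 − z₀| = |-5| = 5 (distance from z₀ to the singularity z = -8).

c_0 = 1/25, c_1 = -2/125, c_2 = 3/625, c_3 = -4/3125; R = 5.


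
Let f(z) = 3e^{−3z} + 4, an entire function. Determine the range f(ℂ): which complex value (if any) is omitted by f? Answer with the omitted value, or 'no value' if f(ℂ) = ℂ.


Little Picard bounds the complement of f(ℂ) to at most one point.
e^{−3z} is never zero on ℂ, so 3·e^{−3z} takes every value in ℂ ∖ {0}. Adding 4 shifts the range to ℂ ∖ {4}. Thus f omits exactly the value 4.

Omitted value: 4.


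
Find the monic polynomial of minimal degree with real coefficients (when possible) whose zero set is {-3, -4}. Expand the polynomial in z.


The polynomial is p(z) = ∏_{α ∈ S} (z − α), where S = {-3, -4}.
Expanding the product yields: p(z) = z^2 + 7·z + 12.
The resulting polynomial has degree 2 and real coefficients as required.

p(z) = z^2 + 7·z + 12.


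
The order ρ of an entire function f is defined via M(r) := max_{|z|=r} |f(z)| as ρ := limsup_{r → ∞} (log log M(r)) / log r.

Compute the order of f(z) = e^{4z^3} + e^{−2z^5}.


Each summand is entire of order 3 and 5 respectively (as in the single-exponential case). The order of a sum is at most the max of the orders, so ρ ≤ 5. For the lower bound: on |z|=r choose arg z so that -2z^5 is real positive; then |e^{-2z^5}| = e^{2r^5} while |e^{4z^3}| ≤ e^{4r^3} = o(e^{2r^5}). So |f| ≥ e^{2r^5}(1 − o(1)) and ρ ≥ 5. Hence ρ = max(3, 5) = 5.
Therefore ρ = 5.

Order ρ = 5.


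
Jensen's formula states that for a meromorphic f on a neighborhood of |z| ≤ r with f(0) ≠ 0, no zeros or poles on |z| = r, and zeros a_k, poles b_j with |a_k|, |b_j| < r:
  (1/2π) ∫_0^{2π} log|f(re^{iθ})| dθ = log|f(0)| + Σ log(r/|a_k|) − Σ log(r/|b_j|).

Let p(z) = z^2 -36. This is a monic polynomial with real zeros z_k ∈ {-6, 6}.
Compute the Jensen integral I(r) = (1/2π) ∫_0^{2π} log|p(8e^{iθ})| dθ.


Zeros: -6, 6; r = 8.
Inside |z| < r: -6, 6. Outside (|z| ≥ r): ∅.
p(0) = -36, so log|p(0)| = log(36) = 3.5835.
Apply Jensen: I(r) = log|p(0)| + Σ_k log(r/|z_k|), summed over zeros inside |z| < r.
  log(r/|z_k|) for z_k = -6: log(8/6) = 0.2877
  log(r/|z_k|) for z_k = 6: log(8/6) = 0.2877
Sum over inside zeros: 0.5754.
I(r) = log|p(0)| + (inside sum) = 3.5835 + 0.5754 = 4.1589.
Closed form (all zeros inside, monic): I(r) = n·log(r) = 2·log(8) = 4.1589. ✓

I(r) ≈ 4.1589.


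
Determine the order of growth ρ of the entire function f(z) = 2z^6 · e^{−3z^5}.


M(r) = max_{|z|=r} |2|·|z|^6·|e^{−3z^5}| = 2·r^6 · e^{3r^5} (the factors attain their maxima compatibly on |z|=r). Then log M(r) = log 2 + 6·log r + 3r^5, dominated by the last term, so log log M(r) ~ 5·log r. The polynomial factor 2z^6 contributes only a log r term and does not affect the order. ρ = 5.
Therefore ρ = 5.

Order ρ = 5.


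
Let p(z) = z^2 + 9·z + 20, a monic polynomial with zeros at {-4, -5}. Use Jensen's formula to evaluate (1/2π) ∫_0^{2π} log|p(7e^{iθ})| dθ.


Zeros: -5, -4; r = 7.
Inside |z| < r: -5, -4. Outside (|z| ≥ r): ∅.
p(0) = 20, so log|p(0)| = log(20) = 2.9957.
Apply Jensen: I(r) = log|p(0)| + Σ_k log(r/|z_k|), summed over zeros inside |z| < r.
  log(r/|z_k|) for z_k = -4: log(7/4) = 0.5596
  log(r/|z_k|) for z_k = -5: log(7/5) = 0.3365
Sum over inside zeros: 0.8961.
I(r) = log|p(0)| + (inside sum) = 2.9957 + 0.8961 = 3.8918.
Closed form (all zeros inside, monic): I(r) = n·log(r) = 2·log(7) = 3.8918. ✓

I(r) ≈ 3.8918.


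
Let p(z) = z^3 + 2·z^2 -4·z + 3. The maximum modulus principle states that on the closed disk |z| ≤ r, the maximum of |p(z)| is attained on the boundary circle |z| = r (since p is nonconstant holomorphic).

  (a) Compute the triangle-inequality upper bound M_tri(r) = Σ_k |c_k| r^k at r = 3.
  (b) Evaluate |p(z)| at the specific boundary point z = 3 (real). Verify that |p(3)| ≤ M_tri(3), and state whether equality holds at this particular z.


Coefficients: c_0 = 3, c_1 = -4, c_2 = 2, c_3 = 1. Radius r = 3.
Part (a). Triangle bound: M_tri(r) = Σ_k |c_k| r^k
  = |3|·3^0 + |-4|·3^1 + |2|·3^2 + |1|·3^3
  = 3 + 12 + 18 + 27 = 60.
This bounds M(r) := max_{|z|=r} |p(z)| from above; equality holds iff all terms c_k z^k can be made to align in phase at a single z on |z|=r.
Part (b). At z = 3 (real, on the circle |z| = r):
  p(3) = (3)·3^0 + (-4)·3^1 + (2)·3^2 + (1)·3^3 = 36.
  |p(3)| = 36.
Check: |p(3)| = 36 ≤ 60 = M_tri(3). ✓ Equality does not hold at z = 3 (the coefficients have mixed signs, so the terms do not all align in phase there).

M_tri(3) = 60; |p(3)| = 36; equality at z=3: no.


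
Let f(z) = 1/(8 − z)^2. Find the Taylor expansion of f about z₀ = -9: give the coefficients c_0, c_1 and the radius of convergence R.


Let w = z − z₀, so z = z₀ + w.
Then 8 − z = 8 − (z₀ + w) = (8 − z₀) − w = 17 − w.
f(z) = 1/(17 − w)^2 = (1/(17)^2) · (1 − w/(17))^{−2}.
By the binomial series (1−u)^{−2} = Σ_{n≥0} C(n+1, 1) u^n for |u|<1, with u = w/(17):
  c_n = C(n+1, 1) / (17)^(n+2).
  c_0 = 1/(17)^2 = 1/289.
  c_1 = 2/(17)^3 = 2/4913.
The series is valid for |w/d| < 1, i.e. |z − z₀| < |d|.
Radius of convergence: R = |8 − z₀| = |17| = 17 (distance from z₀ to the singularity z = 8).

c_0 = 1/289, c_1 = 2/4913; R = 17.


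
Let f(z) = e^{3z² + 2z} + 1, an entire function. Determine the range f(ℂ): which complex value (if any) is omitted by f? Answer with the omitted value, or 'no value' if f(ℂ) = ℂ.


Little Picard bounds the complement of f(ℂ) to at most one point.
The exponent g(z) = 3z² + 2z is a nonconstant polynomial, hence surjective onto ℂ. So e^{g(z)} takes every value in {e^w : w ∈ ℂ} = ℂ ∖ {0}. Adding 1 shifts the range to ℂ ∖ {1}. f omits exactly 1.

Omitted value: 1.


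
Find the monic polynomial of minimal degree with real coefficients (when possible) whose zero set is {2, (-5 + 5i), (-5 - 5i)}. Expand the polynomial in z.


The polynomial is p(z) = ∏_{α ∈ S} (z − α), where S = {2, (-5 + 5i), (-5 - 5i)}.
Expanding the product yields: p(z) = z^3 + 8·z^2 + 30·z -100.
Note conjugate pairs combine to real quadratics: (z − (-5+5i))(z − (-5−5i)) = z² + 10z + 50.
The resulting polynomial has degree 3 and real coefficients as required.

p(z) = z^3 + 8·z^2 + 30·z -100.


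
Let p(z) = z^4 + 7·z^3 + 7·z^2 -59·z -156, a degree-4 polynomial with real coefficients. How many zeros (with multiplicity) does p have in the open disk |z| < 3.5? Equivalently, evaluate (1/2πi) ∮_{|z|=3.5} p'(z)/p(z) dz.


The zeros of p are: -4, (-3 + 2i), (-3 - 2i), 3.
Their magnitudes are: 4, 3.606, 3.606, 3.
Zeros with |z| < R = 3.5: 3.
Count = 1.
By the argument principle, (1/2πi) ∮_{|z|=R} p'(z)/p(z) dz equals exactly this count.

Number of zeros inside |z| < 3.5: 1.


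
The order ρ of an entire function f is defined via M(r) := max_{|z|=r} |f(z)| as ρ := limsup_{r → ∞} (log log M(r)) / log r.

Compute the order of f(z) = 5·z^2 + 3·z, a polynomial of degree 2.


|f(z)| ≤ Σ|c_k|·r^k = O(r^2) as r → ∞. Polynomial growth is O(e^{r^ε}) for every ε > 0 (since r^2/e^{r^ε} → 0), so ρ ≤ ε for all ε > 0, i.e. ρ = 0. Every nonconstant polynomial has order 0.
Therefore ρ = 0.

Order ρ = 0.


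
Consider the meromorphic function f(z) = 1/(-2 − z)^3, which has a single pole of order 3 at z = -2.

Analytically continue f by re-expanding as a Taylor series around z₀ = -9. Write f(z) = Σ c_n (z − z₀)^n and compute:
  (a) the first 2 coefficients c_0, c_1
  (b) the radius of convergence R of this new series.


Let w = z − z₀, so z = z₀ + w.
Then -2 − z = -2 − (z₀ + w) = (-2 − z₀) − w = 7 − w.
f(z) = 1/(7 − w)^3 = (1/(7)^3) · (1 − w/(7))^{−3}.
By the binomial series (1−u)^{−3} = Σ_{n≥0} C(n+2, 2) u^n for |u|<1, with u = w/(7):
  c_n = C(n+2, 2) / (7)^(n+3).
  c_0 = 1/(7)^3 = 1/343.
  c_1 = 3/(7)^4 = 3/2401.
The series is valid for |w/d| < 1, i.e. |z − z₀| < |d|.
Radius of convergence: R = |-2 − z₀| = |7| = 7 (distance from z₀ to the singularity z = -2).

c_0 = 1/343, c_1 = 3/2401; R = 7.


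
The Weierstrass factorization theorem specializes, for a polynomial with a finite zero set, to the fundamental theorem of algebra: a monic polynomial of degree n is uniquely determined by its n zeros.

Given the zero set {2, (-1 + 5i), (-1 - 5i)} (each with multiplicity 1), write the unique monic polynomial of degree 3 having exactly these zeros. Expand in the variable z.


The polynomial is p(z) = ∏_{α ∈ S} (z − α), where S = {2, (-1 + 5i), (-1 - 5i)}.
Expanding the product yields: p(z) = z^3 + 22·z -52.
Note conjugate pairs combine to real quadratics: (z − (-1+5i))(z − (-1−5i)) = z² + 2z + 26.
The resulting polynomial has degree 3 and real coefficients as required.

p(z) = z^3 + 22·z -52.


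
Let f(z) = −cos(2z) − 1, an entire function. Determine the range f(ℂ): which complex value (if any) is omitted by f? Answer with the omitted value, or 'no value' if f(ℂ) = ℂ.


Little Picard bounds the complement of f(ℂ) to at most one point.
cos is entire and surjective onto ℂ: for every w ∈ ℂ, cos(ζ) = w has a solution ζ ∈ ℂ (e.g., via the complex inverse arccos). With ζ = 2z this gives z = ζ/(2). Then -1·cos(2z) takes every value in -1·ℂ = ℂ, and adding -1 is a bijection of ℂ. So f is surjective and omits no value. (Note: only on the real line is cos bounded by [−1, 1].)

Omitted value: no value.


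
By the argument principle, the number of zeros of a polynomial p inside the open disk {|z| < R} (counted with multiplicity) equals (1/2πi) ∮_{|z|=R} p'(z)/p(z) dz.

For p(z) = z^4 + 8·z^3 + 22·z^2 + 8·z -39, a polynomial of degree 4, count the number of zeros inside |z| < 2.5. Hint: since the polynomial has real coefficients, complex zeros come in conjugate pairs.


The zeros of p are: -3, 1, (-3 + 2i), (-3 - 2i).
Their magnitudes are: 3, 1, 3.606, 3.606.
Zeros with |z| < R = 2.5: 1.
Count = 1.
By the argument principle, (1/2πi) ∮_{|z|=R} p'(z)/p(z) dz equals exactly this count.

Number of zeros inside |z| < 2.5: 1.


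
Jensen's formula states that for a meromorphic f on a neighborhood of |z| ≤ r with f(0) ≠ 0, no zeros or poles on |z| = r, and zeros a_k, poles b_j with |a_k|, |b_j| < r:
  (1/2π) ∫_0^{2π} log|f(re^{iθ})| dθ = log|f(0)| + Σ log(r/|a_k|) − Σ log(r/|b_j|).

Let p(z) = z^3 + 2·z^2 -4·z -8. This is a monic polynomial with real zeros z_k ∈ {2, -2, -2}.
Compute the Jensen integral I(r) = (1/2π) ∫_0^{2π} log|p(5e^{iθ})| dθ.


Zeros: -2, -2, 2; r = 5.
Inside |z| < r: -2, -2, 2. Outside (|z| ≥ r): ∅.
p(0) = -8, so log|p(0)| = log(8) = 2.0794.
Apply Jensen: I(r) = log|p(0)| + Σ_k log(r/|z_k|), summed over zeros inside |z| < r.
  log(r/|z_k|) for z_k = 2: log(5/2) = 0.9163
  log(r/|z_k|) for z_k = -2: log(5/2) = 0.9163
  log(r/|z_k|) for z_k = -2: log(5/2) = 0.9163
Sum over inside zeros: 2.7489.
I(r) = log|p(0)| + (inside sum) = 2.0794 + 2.7489 = 4.8283.
Closed form (all zeros inside, monic): I(r) = n·log(r) = 3·log(5) = 4.8283. ✓

I(r) ≈ 4.8283.


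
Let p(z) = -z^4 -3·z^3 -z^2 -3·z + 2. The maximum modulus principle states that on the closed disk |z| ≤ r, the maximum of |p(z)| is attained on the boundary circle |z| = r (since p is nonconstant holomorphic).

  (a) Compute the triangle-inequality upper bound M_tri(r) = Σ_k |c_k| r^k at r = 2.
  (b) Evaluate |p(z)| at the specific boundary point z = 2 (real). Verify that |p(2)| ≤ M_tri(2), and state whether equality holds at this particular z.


Coefficients: c_0 = 2, c_1 = -3, c_2 = -1, c_3 = -3, c_4 = -1. Radius r = 2.
Part (a). Triangle bound: M_tri(r) = Σ_k |c_k| r^k
  = |2|·2^0 + |-3|·2^1 + |-1|·2^2 + |-3|·2^3 + |-1|·2^4
  = 2 + 6 + 4 + 24 + 16 = 52.
This bounds M(r) := max_{|z|=r} |p(z)| from above; equality holds iff all terms c_k z^k can be made to align in phase at a single z on |z|=r.
Part (b). At z = 2 (real, on the circle |z| = r):
  p(2) = (2)·2^0 + (-3)·2^1 + (-1)·2^2 + (-3)·2^3 + (-1)·2^4 = -48.
  |p(2)| = 48.
Check: |p(2)| = 48 ≤ 52 = M_tri(2). ✓ Equality does not hold at z = 2 (the coefficients have mixed signs, so the terms do not all align in phase there).

M_tri(2) = 52; |p(2)| = 48; equality at z=2: no.


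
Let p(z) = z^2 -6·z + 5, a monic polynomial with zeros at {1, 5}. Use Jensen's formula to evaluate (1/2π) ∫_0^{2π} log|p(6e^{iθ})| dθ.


Zeros: 1, 5; r = 6.
Inside |z| < r: 1, 5. Outside (|z| ≥ r): ∅.
p(0) = 5, so log|p(0)| = log(5) = 1.6094.
Apply Jensen: I(r) = log|p(0)| + Σ_k log(r/|z_k|), summed over zeros inside |z| < r.
  log(r/|z_k|) for z_k = 1: log(6/1) = 1.7918
  log(r/|z_k|) for z_k = 5: log(6/5) = 0.1823
Sum over inside zeros: 1.9741.
I(r) = log|p(0)| + (inside sum) = 1.6094 + 1.9741 = 3.5835.
Closed form (all zeros inside, monic): I(r) = n·log(r) = 2·log(6) = 3.5835. ✓

I(r) ≈ 3.5835.


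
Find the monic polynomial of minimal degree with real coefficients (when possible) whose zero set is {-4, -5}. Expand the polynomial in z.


The polynomial is p(z) = ∏_{α ∈ S} (z − α), where S = {-4, -5}.
Expanding the product yields: p(z) = z^2 + 9·z + 20.
The resulting polynomial has degree 2 and real coefficients as required.

p(z) = z^2 + 9·z + 20.


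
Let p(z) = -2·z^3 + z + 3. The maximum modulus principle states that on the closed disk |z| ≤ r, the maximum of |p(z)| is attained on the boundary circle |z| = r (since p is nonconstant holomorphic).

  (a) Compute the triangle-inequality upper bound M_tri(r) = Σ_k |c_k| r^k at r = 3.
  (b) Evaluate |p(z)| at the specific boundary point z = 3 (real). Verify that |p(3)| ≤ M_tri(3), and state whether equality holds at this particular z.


Coefficients: c_0 = 3, c_1 = 1, c_2 = 0, c_3 = -2. Radius r = 3.
Part (a). Triangle bound: M_tri(r) = Σ_k |c_k| r^k
  = |3|·3^0 + |1|·3^1 + |0|·3^2 + |-2|·3^3
  = 3 + 3 + 0 + 54 = 60.
This bounds M(r) := max_{|z|=r} |p(z)| from above; equality holds iff all terms c_k z^k can be made to align in phase at a single z on |z|=r.
Part (b). At z = 3 (real, on the circle |z| = r):
  p(3) = (3)·3^0 + (1)·3^1 + (0)·3^2 + (-2)·3^3 = -48.
  |p(3)| = 48.
Check: |p(3)| = 48 ≤ 60 = M_tri(3). ✓ Equality does not hold at z = 3 (the coefficients have mixed signs, so the terms do not all align in phase there).

M_tri(3) = 60; |p(3)| = 48; equality at z=3: no.
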